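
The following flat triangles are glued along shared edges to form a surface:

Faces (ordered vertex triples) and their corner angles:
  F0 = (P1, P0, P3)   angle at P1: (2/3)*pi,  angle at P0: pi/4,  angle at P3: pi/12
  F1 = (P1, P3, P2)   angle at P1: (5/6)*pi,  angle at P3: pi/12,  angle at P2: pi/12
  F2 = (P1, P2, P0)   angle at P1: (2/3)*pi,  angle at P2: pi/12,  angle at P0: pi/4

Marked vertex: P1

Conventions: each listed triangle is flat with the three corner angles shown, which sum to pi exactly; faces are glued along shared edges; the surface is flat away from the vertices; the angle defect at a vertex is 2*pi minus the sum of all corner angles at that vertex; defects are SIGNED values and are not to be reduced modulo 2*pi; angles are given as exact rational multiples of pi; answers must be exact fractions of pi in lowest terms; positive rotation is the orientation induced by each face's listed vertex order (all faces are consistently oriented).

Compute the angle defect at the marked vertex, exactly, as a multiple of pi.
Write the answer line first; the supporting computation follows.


Answer: defect(P1) = -pi/6

Sum of corner angles at P1: (13/6)*pi
defect = 2*pi - (13/6)*pi


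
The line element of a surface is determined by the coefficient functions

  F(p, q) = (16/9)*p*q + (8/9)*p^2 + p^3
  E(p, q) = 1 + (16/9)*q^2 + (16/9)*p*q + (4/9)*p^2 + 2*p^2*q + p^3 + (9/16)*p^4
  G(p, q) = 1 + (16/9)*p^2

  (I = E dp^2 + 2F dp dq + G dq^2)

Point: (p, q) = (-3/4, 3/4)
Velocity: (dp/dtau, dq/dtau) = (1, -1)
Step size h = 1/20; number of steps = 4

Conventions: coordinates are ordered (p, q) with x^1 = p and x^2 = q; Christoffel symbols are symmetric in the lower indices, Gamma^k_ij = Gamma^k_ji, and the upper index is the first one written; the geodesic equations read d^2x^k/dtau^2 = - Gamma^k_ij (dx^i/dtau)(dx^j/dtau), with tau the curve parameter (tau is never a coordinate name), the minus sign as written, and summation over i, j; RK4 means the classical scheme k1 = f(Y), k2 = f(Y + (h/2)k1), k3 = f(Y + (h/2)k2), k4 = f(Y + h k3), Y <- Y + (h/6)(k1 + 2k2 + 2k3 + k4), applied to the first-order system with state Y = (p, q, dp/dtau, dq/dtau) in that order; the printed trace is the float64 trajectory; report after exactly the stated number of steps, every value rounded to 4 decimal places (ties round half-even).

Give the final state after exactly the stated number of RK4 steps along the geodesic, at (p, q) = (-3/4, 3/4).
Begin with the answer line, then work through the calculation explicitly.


Answer: p = -0.5273, q = 0.5242, dp/dtau = 1.2388, dq/dtau = -1.2793

f(Y) = (dp/dtau, dq/dtau, -Gamma^p_ij Y'^i Y'^j, -Gamma^q_ij Y'^i Y'^j) with the Gammas evaluated at the stage position; h = 0.050000; intermediate values shown to 6 dp
step 0: p = -0.7500, q = 0.7500, dp/dtau = 1.0000, dq/dtau = -1.0000
step 1:
  k1: at (p, q) = (-0.750000, 0.750000), (dp/dtau, dq/dtau) = (1.000000, -1.000000); Gamma_ppp = -0.148262, Gamma_ppq = 0.431309, Gamma_pqq = 0.000000, Gamma_qpp = 0.160827, Gamma_qpq = -0.467860, Gamma_qqq = 0.000000; k1 = (1.000000, -1.000000, 1.010880, -1.096548)
  k2: at (p, q) = (-0.725000, 0.725000), (dp/dtau, dq/dtau) = (1.025272, -1.027414); Gamma_ppp = -0.136549, Gamma_ppq = 0.432631, Gamma_pqq = 0.000000, Gamma_qpp = 0.150416, Gamma_qpq = -0.476565, Gamma_qqq = 0.000000; k2 = (1.025272, -1.027414, 1.054987, -1.162120)
  k3: at (p, q) = (-0.724368, 0.724315), (dp/dtau, dq/dtau) = (1.026375, -1.029053); Gamma_ppp = -0.136245, Gamma_ppq = 0.432641, Gamma_pqq = 0.000000, Gamma_qpp = 0.150151, Gamma_qpq = -0.476801, Gamma_qqq = 0.000000; k3 = (1.026375, -1.029053, 1.057432, -1.165365)
  k4: at (p, q) = (-0.698681, 0.698547), (dp/dtau, dq/dtau) = (1.052872, -1.058268); Gamma_ppp = -0.123919, Gamma_ppq = 0.433258, Gamma_pqq = 0.000000, Gamma_qpp = 0.138796, Gamma_qpq = -0.485271, Gamma_qqq = 0.000000; k4 = (1.052872, -1.058268, 1.102859, -1.235259)
  Y <- Y + (h/6)(k1 + 2k2 + 2k3 + k4): p = -0.6987, q = 0.6986, dp/dtau = 1.0528, dq/dtau = -1.0582
step 2:
  k1: at (p, q) = (-0.698699, 0.698573), (dp/dtau, dq/dtau) = (1.052821, -1.058223); Gamma_ppp = -0.123928, Gamma_ppq = 0.433261, Gamma_pqq = 0.000000, Gamma_qpp = 0.138802, Gamma_qpq = -0.485262, Gamma_qqq = 0.000000; k1 = (1.052821, -1.058223, 1.102775, -1.235134)
  k2: at (p, q) = (-0.672378, 0.672118), (dp/dtau, dq/dtau) = (1.080391, -1.089101); Gamma_ppp = -0.111045, Gamma_ppq = 0.433049, Gamma_pqq = 0.000000, Gamma_qpp = 0.126500, Gamma_qpq = -0.493320, Gamma_qqq = 0.000000; k2 = (1.080391, -1.089101, 1.148716, -1.308592)
  k3: at (p, q) = (-0.671689, 0.671346), (dp/dtau, dq/dtau) = (1.081539, -1.090938); Gamma_ppp = -0.110697, Gamma_ppq = 0.433003, Gamma_pqq = 0.000000, Gamma_qpp = 0.126177, Gamma_qpq = -0.493555, Gamma_qqq = 0.000000; k3 = (1.081539, -1.090938, 1.151279, -1.312277)
  k4: at (p, q) = (-0.644622, 0.644026), (dp/dtau, dq/dtau) = (1.110385, -1.123837); Gamma_ppp = -0.097226, Gamma_ppq = 0.431734, Gamma_pqq = 0.000000, Gamma_qpp = 0.112834, Gamma_qpq = -0.501040, Gamma_qqq = 0.000000; k4 = (1.110385, -1.123837, 1.197391, -1.389607)
  Y <- Y + (h/6)(k1 + 2k2 + 2k3 + k4): p = -0.6446, q = 0.6441, dp/dtau = 1.1103, dq/dtau = -1.1238
step 3:
  k1: at (p, q) = (-0.644640, 0.644055), (dp/dtau, dq/dtau) = (1.110323, -1.123777); Gamma_ppp = -0.097236, Gamma_ppq = 0.431740, Gamma_pqq = 0.000000, Gamma_qpp = 0.112842, Gamma_qpq = -0.501031, Gamma_qqq = 0.000000; k1 = (1.110323, -1.123777, 1.197286, -1.389440)
  k2: at (p, q) = (-0.616882, 0.615961), (dp/dtau, dq/dtau) = (1.140255, -1.158513); Gamma_ppp = -0.083271, Gamma_ppq = 0.429251, Gamma_pqq = 0.000000, Gamma_qpp = 0.098487, Gamma_qpq = -0.507686, Gamma_qqq = 0.000000; k2 = (1.140255, -1.158513, 1.242348, -1.469359)
  k3: at (p, q) = (-0.616133, 0.615093), (dp/dtau, dq/dtau) = (1.141381, -1.160511); Gamma_ppp = -0.082884, Gamma_ppq = 0.429116, Gamma_pqq = 0.000000, Gamma_qpp = 0.098100, Gamma_qpq = -0.507898, Gamma_qqq = 0.000000; k3 = (1.141381, -1.160511, 1.244778, -1.473308)
  k4: at (p, q) = (-0.587571, 0.586030), (dp/dtau, dq/dtau) = (1.172562, -1.197443); Gamma_ppp = -0.068444, Gamma_ppq = 0.425076, Gamma_pqq = 0.000000, Gamma_qpp = 0.082674, Gamma_qpq = -0.513447, Gamma_qqq = 0.000000; k4 = (1.172562, -1.197443, 1.287781, -1.555504)
  Y <- Y + (h/6)(k1 + 2k2 + 2k3 + k4): p = -0.5876, q = 0.5861, dp/dtau = 1.1725, dq/dtau = -1.1974
step 4:
  k1: at (p, q) = (-0.587588, 0.586062), (dp/dtau, dq/dtau) = (1.172484, -1.197363); Gamma_ppp = -0.068455, Gamma_ppq = 0.425086, Gamma_pqq = 0.000000, Gamma_qpp = 0.082683, Gamma_qpq = -0.513438, Gamma_qqq = 0.000000; k1 = (1.172484, -1.197363, 1.287651, -1.555285)
  k2: at (p, q) = (-0.558276, 0.556128), (dp/dtau, dq/dtau) = (1.204675, -1.236245); Gamma_ppp = -0.053694, Gamma_ppq = 0.419285, Gamma_pqq = 0.000000, Gamma_qpp = 0.066274, Gamma_qpq = -0.517520, Gamma_qqq = 0.000000; k2 = (1.204675, -1.236245, 1.326784, -1.637638)
  k3: at (p, q) = (-0.557472, 0.555155), (dp/dtau, dq/dtau) = (1.205653, -1.238304); Gamma_ppp = -0.053280, Gamma_ppq = 0.419015, Gamma_pqq = 0.000000, Gamma_qpp = 0.065825, Gamma_qpq = -0.517671, Gamma_qqq = 0.000000; k3 = (1.205653, -1.238304, 1.328598, -1.641413)
  k4: at (p, q) = (-0.527306, 0.524146), (dp/dtau, dq/dtau) = (1.238914, -1.279433); Gamma_ppp = -0.038313, Gamma_ppq = 0.410998, Gamma_pqq = 0.000000, Gamma_qpp = 0.048459, Gamma_qpq = -0.519843, Gamma_qqq = 0.000000; k4 = (1.238914, -1.279433, 1.361757, -1.722396)
  Y <- Y + (h/6)(k1 + 2k2 + 2k3 + k4): p = -0.5273, q = 0.5242, dp/dtau = 1.2388, dq/dtau = -1.2793


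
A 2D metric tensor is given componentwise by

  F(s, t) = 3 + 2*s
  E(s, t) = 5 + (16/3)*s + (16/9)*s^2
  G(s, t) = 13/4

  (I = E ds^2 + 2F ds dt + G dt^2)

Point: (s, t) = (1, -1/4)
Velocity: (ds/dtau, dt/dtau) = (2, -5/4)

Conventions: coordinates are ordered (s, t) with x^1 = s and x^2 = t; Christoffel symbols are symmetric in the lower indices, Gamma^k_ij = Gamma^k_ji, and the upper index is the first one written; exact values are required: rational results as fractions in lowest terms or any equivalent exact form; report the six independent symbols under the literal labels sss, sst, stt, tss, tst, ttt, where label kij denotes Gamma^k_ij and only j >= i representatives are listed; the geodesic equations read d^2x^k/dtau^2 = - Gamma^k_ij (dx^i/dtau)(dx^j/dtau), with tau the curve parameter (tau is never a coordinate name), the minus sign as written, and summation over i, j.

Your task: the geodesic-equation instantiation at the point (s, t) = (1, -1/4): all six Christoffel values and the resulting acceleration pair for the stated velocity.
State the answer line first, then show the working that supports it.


Answer: Gamma_sss = 160/517, Gamma_sst = 0, Gamma_stt = 0, Gamma_tss = 72/517, Gamma_tst = 0, Gamma_ttt = 0; accelerations (d^2s/dtau^2, d^2t/dtau^2) = (-640/517, -288/517)

E = 109/9, F = 5, G = 13/4 at the point
E_s = 80/9, E_t = 0, F_s = 2, F_t = 0, G_s = 0, G_t = 0
EG - F^2 = 517/36;  g^inv = (36/517) * [[13/4, -5], [-5, 109/9]]
first-kind symbols [ij,l] = (1/2)(d_i g_jl + d_j g_il - d_l g_ij): [ss,s] = E_s/2 = 40/9, [ss,t] = F_s - E_t/2 = 2, [st,s] = E_t/2 = 0, [st,t] = G_s/2 = 0, [tt,s] = F_t - G_s/2 = 0, [tt,t] = G_t/2 = 0
Gamma^s_ij = (G*[ij,s] - F*[ij,t])/(EG - F^2), Gamma^t_ij = (E*[ij,t] - F*[ij,s])/(EG - F^2)
Gamma_sss = 160/517, Gamma_sst = 0, Gamma_stt = 0, Gamma_tss = 72/517, Gamma_tst = 0, Gamma_ttt = 0
d^2s/dtau^2 = -(Gamma_sss*(2)^2 + 2*Gamma_sst*(2)*(-5/4) + Gamma_stt*(-5/4)^2) = -640/517
d^2t/dtau^2 = -(Gamma_tss*(2)^2 + 2*Gamma_tst*(2)*(-5/4) + Gamma_ttt*(-5/4)^2) = -288/517


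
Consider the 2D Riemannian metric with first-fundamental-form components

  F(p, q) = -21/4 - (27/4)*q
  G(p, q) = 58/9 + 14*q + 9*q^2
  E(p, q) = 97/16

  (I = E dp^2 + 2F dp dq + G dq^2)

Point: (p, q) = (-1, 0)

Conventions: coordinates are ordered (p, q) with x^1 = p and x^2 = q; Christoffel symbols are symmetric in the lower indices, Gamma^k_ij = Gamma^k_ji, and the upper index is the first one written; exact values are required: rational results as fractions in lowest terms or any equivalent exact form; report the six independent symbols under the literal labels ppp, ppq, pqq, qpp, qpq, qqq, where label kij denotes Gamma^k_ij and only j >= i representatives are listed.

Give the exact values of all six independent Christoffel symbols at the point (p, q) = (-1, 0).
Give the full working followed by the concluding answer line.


E = 97/16, F = -21/4, G = 58/9 at the point
E_p = 0, E_q = 0, F_p = 0, F_q = -27/4, G_p = 0, G_q = 14
EG - F^2 = 1657/144;  g^inv = (144/1657) * [[58/9, 21/4], [21/4, 97/16]]
first-kind symbols [ij,l] = (1/2)(d_i g_jl + d_j g_il - d_l g_ij): [pp,p] = E_p/2 = 0, [pp,q] = F_p - E_q/2 = 0, [pq,p] = E_q/2 = 0, [pq,q] = G_p/2 = 0, [qq,p] = F_q - G_p/2 = -27/4, [qq,q] = G_q/2 = 7
Gamma^p_ij = (G*[ij,p] - F*[ij,q])/(EG - F^2), Gamma^q_ij = (E*[ij,q] - F*[ij,p])/(EG - F^2)

Answer: Gamma_ppp = 0, Gamma_ppq = 0, Gamma_pqq = -972/1657, Gamma_qpp = 0, Gamma_qpq = 0, Gamma_qqq = 1008/1657


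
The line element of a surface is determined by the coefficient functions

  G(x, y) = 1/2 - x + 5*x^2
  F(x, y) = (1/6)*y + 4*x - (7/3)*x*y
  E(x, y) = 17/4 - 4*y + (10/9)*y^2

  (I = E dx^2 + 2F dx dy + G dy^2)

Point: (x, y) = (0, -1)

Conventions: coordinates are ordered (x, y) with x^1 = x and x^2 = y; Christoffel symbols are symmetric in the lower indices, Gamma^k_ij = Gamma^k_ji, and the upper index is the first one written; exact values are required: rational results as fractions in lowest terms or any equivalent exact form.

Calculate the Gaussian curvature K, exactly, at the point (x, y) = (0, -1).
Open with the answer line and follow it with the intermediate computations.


Answer: K = -169212/112225

E = 337/36, F = -1/6, G = 1/2, EG - F^2 = 335/72 at the point
E_x = 0, E_y = -56/9, F_x = 19/3, F_y = 1/6, G_x = -1, G_y = 0
E_yy = 20/9, F_xy = -7/3, G_xx = 10
Apply the Brioschi formula K = (det M1 - det M2)/(EG - F^2)^2 over the derivative matrices of E, F, G.
M1 = [[-E_yy/2 + F_xy - G_xx/2, E_x/2, F_x - E_y/2], [F_y - G_x/2, E, F], [G_y/2, F, G]] = [[-76/9, 0, 85/9], [2/3, 337/36, -1/6], [0, -1/6, 1/2]]; det M1 = -6535/162
M2 = [[0, E_y/2, G_x/2], [E_y/2, E, F], [G_x/2, F, G]] = [[0, -28/9, -1/2], [-28/9, 337/36, -1/6], [-1/2, -1/6, 1/2]]; det M2 = -9977/1296
det M1 - det M2 = -14101/432; K = -14101/432 / (335/72)^2 = -169212/112225


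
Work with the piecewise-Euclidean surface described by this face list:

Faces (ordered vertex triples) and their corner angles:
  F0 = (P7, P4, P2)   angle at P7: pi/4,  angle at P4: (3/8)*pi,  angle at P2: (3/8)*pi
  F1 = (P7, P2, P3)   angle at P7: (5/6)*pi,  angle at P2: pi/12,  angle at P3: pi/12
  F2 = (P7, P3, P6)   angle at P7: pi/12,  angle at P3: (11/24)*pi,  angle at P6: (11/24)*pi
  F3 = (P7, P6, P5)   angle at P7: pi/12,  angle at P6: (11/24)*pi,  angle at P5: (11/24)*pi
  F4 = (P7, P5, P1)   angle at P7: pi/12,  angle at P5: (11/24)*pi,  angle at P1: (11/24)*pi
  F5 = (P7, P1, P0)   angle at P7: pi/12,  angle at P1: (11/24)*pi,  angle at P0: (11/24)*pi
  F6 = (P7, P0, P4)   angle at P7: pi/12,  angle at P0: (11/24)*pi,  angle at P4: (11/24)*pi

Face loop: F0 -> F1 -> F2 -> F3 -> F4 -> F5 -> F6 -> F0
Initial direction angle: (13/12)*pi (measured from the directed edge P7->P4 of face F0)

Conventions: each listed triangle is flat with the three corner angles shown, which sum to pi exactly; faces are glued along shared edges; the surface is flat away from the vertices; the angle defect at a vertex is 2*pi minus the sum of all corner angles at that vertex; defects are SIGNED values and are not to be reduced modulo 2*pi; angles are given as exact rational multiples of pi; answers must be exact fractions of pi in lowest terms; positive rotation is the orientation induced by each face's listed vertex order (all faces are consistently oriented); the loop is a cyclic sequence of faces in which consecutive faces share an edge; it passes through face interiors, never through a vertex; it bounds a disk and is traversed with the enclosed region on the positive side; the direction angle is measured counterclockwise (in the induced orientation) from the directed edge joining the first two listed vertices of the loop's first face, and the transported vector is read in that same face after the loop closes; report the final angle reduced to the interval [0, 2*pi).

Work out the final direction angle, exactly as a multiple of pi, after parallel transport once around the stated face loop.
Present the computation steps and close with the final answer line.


enclosed vertex P7: corner angles sum to (3/2)*pi, defect = 2*pi - (3/2)*pi = pi/2
adding the enclosed defects to the starting angle (mod 2*pi, induced orientation) gives the holonomy
final angle = (13/12)*pi + pi/2 = (19/12)*pi (mod 2*pi)

Answer: final direction angle = (19/12)*pi


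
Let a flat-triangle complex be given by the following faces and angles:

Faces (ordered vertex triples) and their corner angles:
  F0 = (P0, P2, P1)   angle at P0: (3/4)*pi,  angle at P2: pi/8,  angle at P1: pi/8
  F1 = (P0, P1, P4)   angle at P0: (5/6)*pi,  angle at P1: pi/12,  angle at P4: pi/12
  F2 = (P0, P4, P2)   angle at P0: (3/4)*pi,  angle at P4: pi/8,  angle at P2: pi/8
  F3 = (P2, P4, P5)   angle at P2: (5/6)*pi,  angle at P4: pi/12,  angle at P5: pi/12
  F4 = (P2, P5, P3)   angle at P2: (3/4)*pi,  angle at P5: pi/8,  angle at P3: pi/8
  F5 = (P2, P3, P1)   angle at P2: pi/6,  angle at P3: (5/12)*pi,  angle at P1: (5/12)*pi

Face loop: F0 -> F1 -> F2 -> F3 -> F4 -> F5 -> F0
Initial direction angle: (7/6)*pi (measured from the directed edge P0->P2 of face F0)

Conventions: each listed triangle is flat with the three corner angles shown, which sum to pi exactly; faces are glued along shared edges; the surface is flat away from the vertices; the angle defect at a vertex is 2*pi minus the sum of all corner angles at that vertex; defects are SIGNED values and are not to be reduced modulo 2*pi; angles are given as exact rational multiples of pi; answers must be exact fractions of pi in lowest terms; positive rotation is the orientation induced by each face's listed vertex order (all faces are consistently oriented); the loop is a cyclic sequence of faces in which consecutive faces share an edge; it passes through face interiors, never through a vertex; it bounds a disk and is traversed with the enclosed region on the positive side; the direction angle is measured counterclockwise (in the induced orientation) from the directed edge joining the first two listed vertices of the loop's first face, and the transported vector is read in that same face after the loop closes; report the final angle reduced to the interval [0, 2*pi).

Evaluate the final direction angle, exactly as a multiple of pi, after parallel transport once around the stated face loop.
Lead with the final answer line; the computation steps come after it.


Answer: final direction angle = (5/6)*pi

enclosed vertex P0: corner angles sum to (7/3)*pi, defect = 2*pi - (7/3)*pi = -pi/3
enclosed vertex P2: corner angles sum to 2*pi, defect = 2*pi - 2*pi = 0
transport around the loop rotates by the sum of enclosed defects; add to the initial angle mod 2*pi
final angle = (7/6)*pi - pi/3 = (5/6)*pi (mod 2*pi)


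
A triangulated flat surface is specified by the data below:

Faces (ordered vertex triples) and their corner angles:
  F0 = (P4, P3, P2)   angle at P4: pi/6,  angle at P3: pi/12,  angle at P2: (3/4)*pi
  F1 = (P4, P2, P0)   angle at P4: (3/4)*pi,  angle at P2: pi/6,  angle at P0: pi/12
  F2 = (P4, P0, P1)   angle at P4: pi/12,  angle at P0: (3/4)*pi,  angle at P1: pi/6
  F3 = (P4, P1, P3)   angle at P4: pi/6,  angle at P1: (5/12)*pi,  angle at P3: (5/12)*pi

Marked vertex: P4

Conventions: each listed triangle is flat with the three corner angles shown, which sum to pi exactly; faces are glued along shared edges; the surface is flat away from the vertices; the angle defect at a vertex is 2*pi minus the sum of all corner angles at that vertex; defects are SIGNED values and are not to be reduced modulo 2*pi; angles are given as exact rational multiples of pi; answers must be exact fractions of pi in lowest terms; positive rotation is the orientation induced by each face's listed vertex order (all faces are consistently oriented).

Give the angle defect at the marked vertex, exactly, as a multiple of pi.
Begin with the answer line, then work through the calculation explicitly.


Answer: defect(P4) = (5/6)*pi

Sum of corner angles at P4: (7/6)*pi
defect = 2*pi - (7/6)*pi


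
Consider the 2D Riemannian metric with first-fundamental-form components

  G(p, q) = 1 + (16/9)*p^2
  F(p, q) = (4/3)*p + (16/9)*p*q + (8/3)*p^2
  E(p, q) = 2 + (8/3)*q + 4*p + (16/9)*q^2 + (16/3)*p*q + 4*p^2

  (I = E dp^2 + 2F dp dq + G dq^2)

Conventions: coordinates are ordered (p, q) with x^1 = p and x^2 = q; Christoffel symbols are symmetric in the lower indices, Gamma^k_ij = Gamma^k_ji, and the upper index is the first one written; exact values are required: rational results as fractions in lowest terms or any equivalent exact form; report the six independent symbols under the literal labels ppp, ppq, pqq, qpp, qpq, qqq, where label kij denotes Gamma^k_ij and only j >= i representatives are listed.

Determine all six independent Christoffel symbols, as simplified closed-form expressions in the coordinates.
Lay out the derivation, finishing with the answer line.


E = 2 + (8/3)*q + 4*p + (16/9)*q^2 + (16/3)*p*q + 4*p^2; F = (4/3)*p + (16/9)*p*q + (8/3)*p^2; G = 1 + (16/9)*p^2
Gamma^k_ij = (1/2) g^{kl} (d_i g_jl + d_j g_il - d_l g_ij), with g^inv = (1/(EG-F^2)) [[G, -F], [-F, E]]
first partials: E_p = 4 + (16/3)*q + 8*p, E_q = 8/3 + (32/9)*q + (16/3)*p, F_p = 4/3 + (16/9)*q + (16/3)*p, F_q = (16/9)*p, G_p = (32/9)*p, G_q = 0
D = EG - F^2 = 2 + (8/3)*q + 4*p + (16/9)*q^2 + (16/3)*p*q + (52/9)*p^2
expanded: Gamma^p_pp = (G E_p - 2F F_p + F E_q)/(2D), Gamma^p_pq = (G E_q - F G_p)/(2D), Gamma^p_qq = (2G F_q - G G_p - F G_q)/(2D), Gamma^q_pp = (2E F_p - E E_q - F E_p)/(2D), Gamma^q_pq = (E G_p - F E_q)/(2D), Gamma^q_qq = (E G_q - 2F F_q + F G_p)/(2D); substitute and cancel common factors

Answer: Gamma_ppp = (18*p + 12*q + 9)/(26*p^2 + 24*p*q + 18*p + 8*q^2 + 12*q + 9), Gamma_ppq = (12*p + 8*q + 6)/(26*p^2 + 24*p*q + 18*p + 8*q^2 + 12*q + 9), Gamma_pqq = 0, Gamma_qpp = 12*p/(26*p^2 + 24*p*q + 18*p + 8*q^2 + 12*q + 9), Gamma_qpq = 8*p/(26*p^2 + 24*p*q + 18*p + 8*q^2 + 12*q + 9), Gamma_qqq = 0


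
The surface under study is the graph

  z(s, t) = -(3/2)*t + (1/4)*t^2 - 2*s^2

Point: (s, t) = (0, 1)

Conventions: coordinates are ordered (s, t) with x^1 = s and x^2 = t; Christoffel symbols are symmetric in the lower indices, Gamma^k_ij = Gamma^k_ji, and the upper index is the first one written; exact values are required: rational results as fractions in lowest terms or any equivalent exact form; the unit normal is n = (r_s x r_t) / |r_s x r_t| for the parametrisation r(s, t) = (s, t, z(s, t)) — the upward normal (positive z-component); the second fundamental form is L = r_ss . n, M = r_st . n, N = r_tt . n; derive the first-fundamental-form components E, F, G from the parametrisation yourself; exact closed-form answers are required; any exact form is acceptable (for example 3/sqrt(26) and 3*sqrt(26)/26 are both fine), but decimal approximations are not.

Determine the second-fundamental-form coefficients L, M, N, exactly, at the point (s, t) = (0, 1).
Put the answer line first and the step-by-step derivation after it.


Answer: L = -2*sqrt(2), M = 0, N = sqrt(2)/4

z_s = 0, z_t = -1, z_ss = -4, z_st = 0, z_tt = 1/2
E = 1, F = 0, G = 2; answer radicand W^2 = 2
unnormalised second-form numerators: l = -4, m = 0, n = 1/2; L = l/sqrt(2), and similarly M = m/sqrt(W^2), N = n/sqrt(W^2)


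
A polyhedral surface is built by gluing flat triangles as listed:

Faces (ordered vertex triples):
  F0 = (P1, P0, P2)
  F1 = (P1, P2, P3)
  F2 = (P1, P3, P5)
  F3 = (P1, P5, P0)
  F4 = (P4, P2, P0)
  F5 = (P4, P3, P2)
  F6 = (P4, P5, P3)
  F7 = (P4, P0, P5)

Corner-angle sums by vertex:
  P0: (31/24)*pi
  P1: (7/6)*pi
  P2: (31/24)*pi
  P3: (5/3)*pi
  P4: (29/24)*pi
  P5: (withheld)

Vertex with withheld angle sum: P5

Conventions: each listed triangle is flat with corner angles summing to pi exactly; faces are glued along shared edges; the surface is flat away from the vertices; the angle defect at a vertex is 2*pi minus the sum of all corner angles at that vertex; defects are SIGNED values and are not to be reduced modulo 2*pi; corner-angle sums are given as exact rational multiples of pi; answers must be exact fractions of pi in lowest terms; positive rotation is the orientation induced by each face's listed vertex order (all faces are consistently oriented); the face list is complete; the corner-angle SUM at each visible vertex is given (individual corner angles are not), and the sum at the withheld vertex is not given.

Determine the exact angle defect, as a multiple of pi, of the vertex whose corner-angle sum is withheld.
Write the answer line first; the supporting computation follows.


Answer: defect(P5) = (5/8)*pi

V = 6, E = 12, F = 8; chi = V - E + F = 2
Gauss-Bonnet: total defect = 2*pi*chi = 4*pi; visible defects sum to (27/8)*pi


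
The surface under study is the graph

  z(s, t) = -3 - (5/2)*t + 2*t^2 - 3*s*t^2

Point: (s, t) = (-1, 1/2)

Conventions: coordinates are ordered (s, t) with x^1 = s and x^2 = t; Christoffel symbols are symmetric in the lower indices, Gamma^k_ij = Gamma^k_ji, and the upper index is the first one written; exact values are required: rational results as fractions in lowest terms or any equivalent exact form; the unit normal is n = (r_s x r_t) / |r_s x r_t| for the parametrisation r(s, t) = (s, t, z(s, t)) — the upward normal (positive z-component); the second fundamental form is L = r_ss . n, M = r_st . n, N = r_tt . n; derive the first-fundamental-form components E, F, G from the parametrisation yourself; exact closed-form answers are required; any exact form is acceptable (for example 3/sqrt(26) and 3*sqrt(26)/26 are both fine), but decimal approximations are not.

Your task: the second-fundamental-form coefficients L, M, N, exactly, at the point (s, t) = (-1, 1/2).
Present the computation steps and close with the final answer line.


z_s = -3/4, z_t = 5/2, z_ss = 0, z_st = -3, z_tt = 10
E = 25/16, F = -15/8, G = 29/4; answer radicand W^2 = 125/16
unnormalised second-form numerators: l = 0, m = -3, n = 10; L = l/sqrt(125/16), and similarly M = m/sqrt(W^2), N = n/sqrt(W^2)

Answer: L = 0, M = -12*sqrt(5)/25, N = 8*sqrt(5)/5


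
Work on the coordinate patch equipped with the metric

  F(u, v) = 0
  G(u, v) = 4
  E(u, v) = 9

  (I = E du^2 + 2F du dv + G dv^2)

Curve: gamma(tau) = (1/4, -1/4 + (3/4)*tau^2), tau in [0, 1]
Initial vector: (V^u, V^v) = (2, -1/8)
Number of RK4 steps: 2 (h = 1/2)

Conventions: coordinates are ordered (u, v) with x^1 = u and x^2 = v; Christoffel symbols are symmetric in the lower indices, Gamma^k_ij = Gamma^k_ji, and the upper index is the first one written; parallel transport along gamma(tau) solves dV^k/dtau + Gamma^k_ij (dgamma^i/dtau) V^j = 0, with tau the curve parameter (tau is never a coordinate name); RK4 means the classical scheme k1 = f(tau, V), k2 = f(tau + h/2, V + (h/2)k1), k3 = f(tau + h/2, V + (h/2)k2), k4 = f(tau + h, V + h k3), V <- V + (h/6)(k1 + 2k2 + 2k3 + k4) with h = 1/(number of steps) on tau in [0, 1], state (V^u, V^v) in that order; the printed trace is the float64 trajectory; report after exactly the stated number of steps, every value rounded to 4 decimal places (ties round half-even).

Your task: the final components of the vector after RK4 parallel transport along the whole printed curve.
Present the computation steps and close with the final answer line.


gamma'(tau) = (0, (3/2)*tau); f(tau, V)^k = -Gamma^k_ij(gamma(tau)) gamma'^i(tau) V^j; h = 1/2; intermediate values shown to 6 dp
curve data and Christoffel symbols at the stage parameters:
  tau = 0.000000: gamma = (0.250000, -0.250000), gamma' = (0.000000, 0.000000); Gamma_uuu = 0.000000, Gamma_uuv = 0.000000, Gamma_uvv = 0.000000, Gamma_vuu = 0.000000, Gamma_vuv = 0.000000, Gamma_vvv = 0.000000
  tau = 0.250000: gamma = (0.250000, -0.203125), gamma' = (0.000000, 0.375000); Gamma_uuu = 0.000000, Gamma_uuv = 0.000000, Gamma_uvv = 0.000000, Gamma_vuu = 0.000000, Gamma_vuv = 0.000000, Gamma_vvv = 0.000000
  tau = 0.500000: gamma = (0.250000, -0.062500), gamma' = (0.000000, 0.750000); Gamma_uuu = 0.000000, Gamma_uuv = 0.000000, Gamma_uvv = 0.000000, Gamma_vuu = 0.000000, Gamma_vuv = 0.000000, Gamma_vvv = 0.000000
  tau = 0.750000: gamma = (0.250000, 0.171875), gamma' = (0.000000, 1.125000); Gamma_uuu = 0.000000, Gamma_uuv = 0.000000, Gamma_uvv = 0.000000, Gamma_vuu = 0.000000, Gamma_vuv = 0.000000, Gamma_vvv = 0.000000
  tau = 1.000000: gamma = (0.250000, 0.500000), gamma' = (0.000000, 1.500000); Gamma_uuu = 0.000000, Gamma_uuv = 0.000000, Gamma_uvv = 0.000000, Gamma_vuu = 0.000000, Gamma_vuv = 0.000000, Gamma_vvv = 0.000000
step 0: V^u = 2.0000, V^v = -0.1250
step 1: k1 = (0.000000, 0.000000), k2 = (0.000000, 0.000000), k3 = (0.000000, 0.000000), k4 = (0.000000, 0.000000); V <- V + (h/6)(k1 + 2k2 + 2k3 + k4): V^u = 2.0000, V^v = -0.1250
step 2: k1 = (0.000000, 0.000000), k2 = (0.000000, 0.000000), k3 = (0.000000, 0.000000), k4 = (0.000000, 0.000000); V <- V + (h/6)(k1 + 2k2 + 2k3 + k4): V^u = 2.0000, V^v = -0.1250

Answer: V^u = 2.0000, V^v = -0.1250


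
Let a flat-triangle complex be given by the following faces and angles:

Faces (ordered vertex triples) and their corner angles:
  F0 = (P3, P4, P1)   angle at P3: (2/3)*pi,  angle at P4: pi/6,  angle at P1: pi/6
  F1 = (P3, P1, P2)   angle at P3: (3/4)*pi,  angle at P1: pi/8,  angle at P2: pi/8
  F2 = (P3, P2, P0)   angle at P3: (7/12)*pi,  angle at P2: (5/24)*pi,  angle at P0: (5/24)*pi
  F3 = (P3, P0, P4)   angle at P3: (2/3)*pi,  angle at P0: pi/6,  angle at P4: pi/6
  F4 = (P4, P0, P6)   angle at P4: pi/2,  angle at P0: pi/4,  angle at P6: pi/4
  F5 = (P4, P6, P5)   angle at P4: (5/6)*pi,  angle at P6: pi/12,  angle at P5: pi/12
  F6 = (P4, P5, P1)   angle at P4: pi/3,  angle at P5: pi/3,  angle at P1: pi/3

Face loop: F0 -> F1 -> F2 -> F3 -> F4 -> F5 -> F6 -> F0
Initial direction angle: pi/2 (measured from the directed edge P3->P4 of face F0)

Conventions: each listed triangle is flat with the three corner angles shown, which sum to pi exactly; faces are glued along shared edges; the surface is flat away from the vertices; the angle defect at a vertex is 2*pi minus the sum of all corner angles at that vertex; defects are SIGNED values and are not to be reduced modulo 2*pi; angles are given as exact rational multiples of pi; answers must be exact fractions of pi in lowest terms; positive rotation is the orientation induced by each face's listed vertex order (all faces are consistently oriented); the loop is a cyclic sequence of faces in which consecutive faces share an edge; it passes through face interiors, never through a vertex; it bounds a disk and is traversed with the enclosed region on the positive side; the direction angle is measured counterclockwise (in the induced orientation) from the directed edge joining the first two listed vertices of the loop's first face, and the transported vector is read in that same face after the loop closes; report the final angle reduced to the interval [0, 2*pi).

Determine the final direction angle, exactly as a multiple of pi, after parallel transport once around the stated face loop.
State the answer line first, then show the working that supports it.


Answer: final direction angle = (11/6)*pi

enclosed vertex P3: corner angles sum to (8/3)*pi, defect = 2*pi - (8/3)*pi = (-2/3)*pi
enclosed vertex P4: corner angles sum to 2*pi, defect = 2*pi - 2*pi = 0
holonomy = initial angle + sum of enclosed defects (mod 2*pi), positive in the induced orientation
final angle = pi/2 - (2/3)*pi = (11/6)*pi (mod 2*pi)


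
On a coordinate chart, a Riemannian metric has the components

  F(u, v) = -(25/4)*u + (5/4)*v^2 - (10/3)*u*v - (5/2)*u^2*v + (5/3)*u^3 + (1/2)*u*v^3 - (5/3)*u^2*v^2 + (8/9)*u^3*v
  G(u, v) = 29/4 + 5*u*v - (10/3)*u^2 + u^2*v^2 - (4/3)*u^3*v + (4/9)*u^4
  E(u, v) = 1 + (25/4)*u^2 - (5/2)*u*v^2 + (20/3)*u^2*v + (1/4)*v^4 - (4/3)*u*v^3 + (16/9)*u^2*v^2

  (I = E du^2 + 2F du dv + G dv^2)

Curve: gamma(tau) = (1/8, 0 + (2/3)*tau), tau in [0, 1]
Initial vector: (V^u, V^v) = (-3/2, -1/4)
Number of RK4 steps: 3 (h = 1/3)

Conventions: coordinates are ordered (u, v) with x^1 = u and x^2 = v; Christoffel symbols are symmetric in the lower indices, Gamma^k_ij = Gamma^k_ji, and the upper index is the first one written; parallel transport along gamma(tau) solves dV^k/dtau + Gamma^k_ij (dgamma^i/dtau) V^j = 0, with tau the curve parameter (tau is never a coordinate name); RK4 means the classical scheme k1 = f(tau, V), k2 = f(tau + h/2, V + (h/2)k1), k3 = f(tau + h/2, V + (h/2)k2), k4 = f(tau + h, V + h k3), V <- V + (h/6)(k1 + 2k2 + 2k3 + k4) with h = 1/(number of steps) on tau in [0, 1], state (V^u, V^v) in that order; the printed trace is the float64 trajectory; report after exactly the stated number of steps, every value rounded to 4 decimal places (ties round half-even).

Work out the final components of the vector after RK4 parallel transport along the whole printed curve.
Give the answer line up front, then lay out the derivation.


Answer: V^u = -1.5064, V^v = -0.1872

gamma'(tau) = (0, 2/3); f(tau, V)^k = -Gamma^k_ij(gamma(tau)) gamma'^i(tau) V^j; h = 1/3; intermediate values shown to 6 dp
curve data and Christoffel symbols at the stage parameters:
  tau = 0.000000: gamma = (0.125000, 0.000000), gamma' = (0.000000, 0.666667); Gamma_uuu = 0.107084, Gamma_uuv = 0.007139, Gamma_uvv = -0.005354, Gamma_vuu = -0.853102, Gamma_vuv = -0.056873, Gamma_vvv = 0.042655
  tau = 0.166667: gamma = (0.125000, 0.111111), gamma' = (0.000000, 0.666667); Gamma_uuu = 0.116676, Gamma_uuv = 0.002448, Gamma_uvv = -0.005507, Gamma_vuu = -0.899180, Gamma_vuv = -0.018864, Gamma_vvv = 0.042444
  tau = 0.333333: gamma = (0.125000, 0.222222), gamma' = (0.000000, 0.666667); Gamma_uuu = 0.122049, Gamma_uuv = -0.002425, Gamma_uvv = -0.005456, Gamma_vuu = -0.945806, Gamma_vuv = 0.018791, Gamma_vvv = 0.042279
  tau = 0.500000: gamma = (0.125000, 0.333333), gamma' = (0.000000, 0.666667); Gamma_uuu = 0.122605, Gamma_uuv = -0.006940, Gamma_uvv = -0.005205, Gamma_vuu = -0.993103, Gamma_vuv = 0.056213, Gamma_vvv = 0.042160
  tau = 0.666667: gamma = (0.125000, 0.444444), gamma' = (0.000000, 0.666667); Gamma_uuu = 0.117726, Gamma_uuv = -0.010574, Gamma_uvv = -0.004758, Gamma_vuu = -1.041070, Gamma_vuv = 0.093509, Gamma_vvv = 0.042079
  tau = 0.833333: gamma = (0.125000, 0.555556), gamma' = (0.000000, 0.666667); Gamma_uuu = 0.106771, Gamma_uuv = -0.012812, Gamma_uvv = -0.004118, Gamma_vuu = -1.089553, Gamma_vuv = 0.130746, Gamma_vvv = 0.042026
  tau = 1.000000: gamma = (0.125000, 0.666667), gamma' = (0.000000, 0.666667); Gamma_uuu = 0.089092, Gamma_uuv = -0.013145, Gamma_uvv = -0.003286, Gamma_vuu = -1.138226, Gamma_vuv = 0.167935, Gamma_vvv = 0.041984
step 0: V^u = -1.5000, V^v = -0.2500
step 1: k1 = (0.006247, -0.049764), k2 = (0.001498, -0.011542), k3 = (0.001522, -0.011732), k4 = (-0.003348, 0.025941); V <- V + (h/6)(k1 + 2k2 + 2k3 + k4): V^u = -1.4995, V^v = -0.2539
step 2: k1 = (-0.003348, 0.025941), k2 = (-0.007806, 0.063231), k3 = (-0.007788, 0.063084), k4 = (-0.011328, 0.100173); V <- V + (h/6)(k1 + 2k2 + 2k3 + k4): V^u = -1.5021, V^v = -0.2329
step 3: k1 = (-0.011327, 0.100170), k2 = (-0.013440, 0.137146), k3 = (-0.013426, 0.137004), k4 = (-0.013612, 0.173905); V <- V + (h/6)(k1 + 2k2 + 2k3 + k4): V^u = -1.5064, V^v = -0.1872


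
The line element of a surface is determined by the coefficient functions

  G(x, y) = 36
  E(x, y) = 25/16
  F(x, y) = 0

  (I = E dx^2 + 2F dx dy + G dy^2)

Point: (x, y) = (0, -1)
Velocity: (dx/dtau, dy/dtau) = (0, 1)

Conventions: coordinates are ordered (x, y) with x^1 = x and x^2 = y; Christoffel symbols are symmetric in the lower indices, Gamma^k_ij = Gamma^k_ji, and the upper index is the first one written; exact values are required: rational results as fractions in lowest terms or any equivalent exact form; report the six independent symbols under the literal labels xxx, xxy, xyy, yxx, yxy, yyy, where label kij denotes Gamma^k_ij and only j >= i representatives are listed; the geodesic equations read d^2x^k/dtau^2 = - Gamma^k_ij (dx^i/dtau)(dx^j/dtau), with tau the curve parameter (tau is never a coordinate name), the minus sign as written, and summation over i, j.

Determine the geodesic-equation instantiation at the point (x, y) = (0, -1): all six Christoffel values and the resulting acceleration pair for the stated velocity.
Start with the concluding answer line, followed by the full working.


Answer: Gamma_xxx = 0, Gamma_xxy = 0, Gamma_xyy = 0, Gamma_yxx = 0, Gamma_yxy = 0, Gamma_yyy = 0; accelerations (d^2x/dtau^2, d^2y/dtau^2) = (0, 0)

E = 25/16, F = 0, G = 36 at the point
E_x = 0, E_y = 0, F_x = 0, F_y = 0, G_x = 0, G_y = 0
EG - F^2 = 225/4;  g^inv = (4/225) * [[36, 0], [0, 25/16]]
first-kind symbols [ij,l] = (1/2)(d_i g_jl + d_j g_il - d_l g_ij): [xx,x] = E_x/2 = 0, [xx,y] = F_x - E_y/2 = 0, [xy,x] = E_y/2 = 0, [xy,y] = G_x/2 = 0, [yy,x] = F_y - G_x/2 = 0, [yy,y] = G_y/2 = 0
Gamma^x_ij = (G*[ij,x] - F*[ij,y])/(EG - F^2), Gamma^y_ij = (E*[ij,y] - F*[ij,x])/(EG - F^2)
Gamma_xxx = 0, Gamma_xxy = 0, Gamma_xyy = 0, Gamma_yxx = 0, Gamma_yxy = 0, Gamma_yyy = 0
d^2x/dtau^2 = -(Gamma_xxx*(0)^2 + 2*Gamma_xxy*(0)*(1) + Gamma_xyy*(1)^2) = 0
d^2y/dtau^2 = -(Gamma_yxx*(0)^2 + 2*Gamma_yxy*(0)*(1) + Gamma_yyy*(1)^2) = 0


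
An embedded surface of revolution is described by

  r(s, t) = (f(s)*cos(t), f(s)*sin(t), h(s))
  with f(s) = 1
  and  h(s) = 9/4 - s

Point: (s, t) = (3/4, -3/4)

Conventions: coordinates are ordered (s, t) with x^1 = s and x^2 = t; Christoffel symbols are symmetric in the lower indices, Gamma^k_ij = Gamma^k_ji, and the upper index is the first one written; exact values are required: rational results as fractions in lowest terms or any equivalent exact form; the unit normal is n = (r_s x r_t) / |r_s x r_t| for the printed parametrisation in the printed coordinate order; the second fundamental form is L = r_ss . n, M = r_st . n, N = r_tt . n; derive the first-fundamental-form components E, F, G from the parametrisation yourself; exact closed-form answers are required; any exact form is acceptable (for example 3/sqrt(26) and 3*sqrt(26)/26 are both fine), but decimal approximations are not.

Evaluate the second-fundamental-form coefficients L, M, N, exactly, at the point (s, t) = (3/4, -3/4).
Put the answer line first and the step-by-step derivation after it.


Answer: L = 0, M = 0, N = -1

f = 1, f' = 0, f'' = 0, h' = -1, h'' = 0
E = 1, F = 0, G = 1; answer radicand W^2 = 1
unnormalised second-form numerators: l = 0, m = 0, n = -1; L = l/sqrt(1), and similarly M = m/sqrt(W^2), N = n/sqrt(W^2)


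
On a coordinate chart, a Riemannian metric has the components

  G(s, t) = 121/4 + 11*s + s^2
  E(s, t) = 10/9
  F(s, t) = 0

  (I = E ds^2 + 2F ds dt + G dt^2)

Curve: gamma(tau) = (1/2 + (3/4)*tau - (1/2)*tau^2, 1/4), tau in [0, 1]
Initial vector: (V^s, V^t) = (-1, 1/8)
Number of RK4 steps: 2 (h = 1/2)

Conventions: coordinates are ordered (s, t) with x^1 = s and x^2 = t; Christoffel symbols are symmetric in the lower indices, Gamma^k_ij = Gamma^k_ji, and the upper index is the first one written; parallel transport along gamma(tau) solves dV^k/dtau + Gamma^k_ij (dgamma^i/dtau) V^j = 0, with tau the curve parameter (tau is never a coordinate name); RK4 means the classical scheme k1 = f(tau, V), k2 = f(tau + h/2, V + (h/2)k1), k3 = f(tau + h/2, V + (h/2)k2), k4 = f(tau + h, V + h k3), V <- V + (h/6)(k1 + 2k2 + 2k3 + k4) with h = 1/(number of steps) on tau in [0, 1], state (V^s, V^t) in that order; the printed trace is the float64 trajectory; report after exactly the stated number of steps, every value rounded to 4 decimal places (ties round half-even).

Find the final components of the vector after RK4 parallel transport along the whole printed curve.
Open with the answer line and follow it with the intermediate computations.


Answer: V^s = -1.0000, V^t = 0.1200

gamma'(tau) = (3/4 - tau, 0); f(tau, V)^k = -Gamma^k_ij(gamma(tau)) gamma'^i(tau) V^j; h = 1/2; intermediate values shown to 6 dp
curve data and Christoffel symbols at the stage parameters:
  tau = 0.000000: gamma = (0.500000, 0.250000), gamma' = (0.750000, 0.000000); Gamma_sss = 0.000000, Gamma_sst = 0.000000, Gamma_stt = -5.400000, Gamma_tss = 0.000000, Gamma_tst = 0.166667, Gamma_ttt = 0.000000
  tau = 0.250000: gamma = (0.656250, 0.250000), gamma' = (0.500000, 0.000000); Gamma_sss = 0.000000, Gamma_sst = 0.000000, Gamma_stt = -5.540625, Gamma_tss = 0.000000, Gamma_tst = 0.162437, Gamma_ttt = 0.000000
  tau = 0.500000: gamma = (0.750000, 0.250000), gamma' = (0.250000, 0.000000); Gamma_sss = 0.000000, Gamma_sst = 0.000000, Gamma_stt = -5.625000, Gamma_tss = 0.000000, Gamma_tst = 0.160000, Gamma_ttt = 0.000000
  tau = 0.750000: gamma = (0.781250, 0.250000), gamma' = (0.000000, 0.000000); Gamma_sss = 0.000000, Gamma_sst = 0.000000, Gamma_stt = -5.653125, Gamma_tss = 0.000000, Gamma_tst = 0.159204, Gamma_ttt = 0.000000
  tau = 1.000000: gamma = (0.750000, 0.250000), gamma' = (-0.250000, 0.000000); Gamma_sss = 0.000000, Gamma_sst = 0.000000, Gamma_stt = -5.625000, Gamma_tss = 0.000000, Gamma_tst = 0.160000, Gamma_ttt = 0.000000
step 0: V^s = -1.0000, V^t = 0.1250
step 1: k1 = (0.000000, -0.015625), k2 = (0.000000, -0.009835), k3 = (0.000000, -0.009953), k4 = (0.000000, -0.004801); V <- V + (h/6)(k1 + 2k2 + 2k3 + k4): V^s = -1.0000, V^t = 0.1200
step 2: k1 = (0.000000, -0.004800), k2 = (0.000000, 0.000000), k3 = (0.000000, 0.000000), k4 = (0.000000, 0.004800); V <- V + (h/6)(k1 + 2k2 + 2k3 + k4): V^s = -1.0000, V^t = 0.1200


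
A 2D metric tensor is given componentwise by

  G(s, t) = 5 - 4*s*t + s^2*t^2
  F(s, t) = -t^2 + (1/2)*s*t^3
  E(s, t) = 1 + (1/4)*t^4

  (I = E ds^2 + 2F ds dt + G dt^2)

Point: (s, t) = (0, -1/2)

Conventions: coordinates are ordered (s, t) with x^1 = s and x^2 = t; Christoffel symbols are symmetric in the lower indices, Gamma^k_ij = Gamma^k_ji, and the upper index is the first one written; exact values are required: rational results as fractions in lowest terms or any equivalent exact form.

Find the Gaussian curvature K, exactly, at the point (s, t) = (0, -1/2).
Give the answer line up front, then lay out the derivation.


Answer: K = -1024/103041

E = 65/64, F = -1/4, G = 5, EG - F^2 = 321/64 at the point
E_s = 0, E_t = -1/8, F_s = -1/16, F_t = 1, G_s = 2, G_t = 0
E_tt = 3/4, F_st = 3/8, G_ss = 1/2
Brioschi: K = (det M1 - det M2) / (EG - F^2)^2 with the standard first/second-derivative matrices M1, M2.
M1 = [[-E_tt/2 + F_st - G_ss/2, E_s/2, F_s - E_t/2], [F_t - G_s/2, E, F], [G_t/2, F, G]] = [[-1/4, 0, 0], [0, 65/64, -1/4], [0, -1/4, 5]]; det M1 = -321/256
M2 = [[0, E_t/2, G_s/2], [E_t/2, E, F], [G_s/2, F, G]] = [[0, -1/16, 1], [-1/16, 65/64, -1/4], [1, -1/4, 5]]; det M2 = -257/256
det M1 - det M2 = -1/4; K = -1/4 / (321/64)^2 = -1024/103041
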